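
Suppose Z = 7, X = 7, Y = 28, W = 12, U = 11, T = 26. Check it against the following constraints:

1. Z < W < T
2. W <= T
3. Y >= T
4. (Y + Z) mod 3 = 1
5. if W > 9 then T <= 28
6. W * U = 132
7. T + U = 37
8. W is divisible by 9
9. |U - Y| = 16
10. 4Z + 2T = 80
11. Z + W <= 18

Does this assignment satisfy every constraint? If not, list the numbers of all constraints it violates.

1. values 7 < 12 < 26  ✓
2. W = 12, T = 26; 12 ≤ 26  ✓
3. Y = 28, T = 26; 28 ≥ 26  ✓
4. Y + Z = 35; 35 mod 3 = 2, not 1  ✗
5. W = 12 > 9, so we need T ≤ 28; T = 26 ≤ 28  ✓
6. W * U = 12 * 11 = 132  ✓
7. T + U = 26 + 11 = 37  ✓
8. 12 = 9*1 + 3, so 9 does not divide 12  ✗
9. |11 - 28| = 17, not 16  ✗
10. 4Z + 2T = 4(7) + 2(26) = 80  ✓
11. Z + W = 7 + 12 = 19; 19 > 18, bound 18 not met  ✗

Constraints 4, 8, 9, and 11 do not hold.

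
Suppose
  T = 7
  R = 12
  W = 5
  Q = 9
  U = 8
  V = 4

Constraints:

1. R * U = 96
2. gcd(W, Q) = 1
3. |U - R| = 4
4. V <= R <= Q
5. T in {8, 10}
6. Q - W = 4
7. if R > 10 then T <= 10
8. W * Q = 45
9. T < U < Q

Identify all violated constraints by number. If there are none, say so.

Constraints 4 and 5 do not hold.

1. R * U = 12 * 8 = 96 — holds.
2. gcd(5, 9) = 1 — holds.
3. |8 - 12| = 4 — holds.
4. values 4, 12, 9; R = 12 is not <= Q = 9 — fails.
5. T = 7 is not in {8, 10} — fails.
6. Q - W = 9 - 5 = 4 — holds.
7. R = 12 > 10, so we need T ≤ 10; T = 7 ≤ 10 — holds.
8. W * Q = 5 * 9 = 45 — holds.
9. values 7 < 8 < 9 — holds.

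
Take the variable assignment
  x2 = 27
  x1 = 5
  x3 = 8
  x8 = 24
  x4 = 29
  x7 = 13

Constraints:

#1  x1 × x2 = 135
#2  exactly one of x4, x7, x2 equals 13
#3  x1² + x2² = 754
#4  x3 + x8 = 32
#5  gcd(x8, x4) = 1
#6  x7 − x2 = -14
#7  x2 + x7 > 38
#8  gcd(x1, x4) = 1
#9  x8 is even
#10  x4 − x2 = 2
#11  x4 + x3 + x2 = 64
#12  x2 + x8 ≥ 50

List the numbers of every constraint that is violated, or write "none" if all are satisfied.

#1 x1 × x2 = 5 × 27 = 135 — holds.
#2 x4=29, x7=13, x2=27; 1 of them equals 13 — holds.
#3 x1² + x2² = 5² + 27² = 25 + 729 = 754 — holds.
#4 x3 + x8 = 8 + 24 = 32 — holds.
#5 gcd(24, 29) = 1 — holds.
#6 x7 − x2 = 13 − 27 = -14 — holds.
#7 x2 + x7 = 27 + 13 = 40; 40 > 38 — holds.
#8 gcd(5, 29) = 1 — holds.
#9 x8 = 24 is even — holds.
#10 x4 − x2 = 29 − 27 = 2 — holds.
#11 x4 + x3 + x2 = 29 + 8 + 27 = 64 — holds.
#12 x2 + x8 = 27 + 24 = 51; 51 ≥ 50 — holds.

The assignment satisfies every constraint.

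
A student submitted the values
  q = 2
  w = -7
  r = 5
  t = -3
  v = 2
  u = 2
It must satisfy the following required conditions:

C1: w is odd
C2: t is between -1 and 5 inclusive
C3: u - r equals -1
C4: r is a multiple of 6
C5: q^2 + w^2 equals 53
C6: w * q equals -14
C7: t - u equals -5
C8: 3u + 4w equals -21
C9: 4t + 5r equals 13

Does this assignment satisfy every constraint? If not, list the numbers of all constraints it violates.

C1: w = -7 is odd  true
C2: t = -3 is outside [-1, 5]  false
C3: u - r = 2 - 5 = -3, not -1  false
C4: 5 = 6*0 + 5, so 6 does not divide 5  false
C5: q^2 + w^2 = 2^2 + (-7)^2 = 4 + 49 = 53  true
C6: w * q = -7 * 2 = -14  true
C7: t - u = -3 - 2 = -5  true
C8: 3u + 4w = 3(2) + 4(-7) = -22, not -21  false
C9: 4t + 5r = 4(-3) + 5(5) = 13  true

No — constraints 2, 3, 4, and 8 are not satisfied.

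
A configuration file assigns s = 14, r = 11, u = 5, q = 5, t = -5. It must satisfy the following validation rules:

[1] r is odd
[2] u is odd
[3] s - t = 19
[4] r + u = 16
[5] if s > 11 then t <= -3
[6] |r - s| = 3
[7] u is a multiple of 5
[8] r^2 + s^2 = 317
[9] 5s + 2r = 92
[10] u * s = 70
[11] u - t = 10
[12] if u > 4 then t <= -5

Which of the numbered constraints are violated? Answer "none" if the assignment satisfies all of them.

[1] r = 11 is odd — holds.
[2] u = 5 is odd — holds.
[3] s - t = 14 - (-5) = 19 — holds.
[4] r + u = 11 + 5 = 16 — holds.
[5] s = 14 > 11, so we need t ≤ -3; t = -5 ≤ -3 — holds.
[6] |11 - 14| = 3 — holds.
[7] 5 / 5 = 1, so 5 divides 5 — holds.
[8] r^2 + s^2 = 11^2 + 14^2 = 121 + 196 = 317 — holds.
[9] 5s + 2r = 5(14) + 2(11) = 92 — holds.
[10] u * s = 5 * 14 = 70 — holds.
[11] u - t = 5 - (-5) = 10 — holds.
[12] u = 5 > 4, so we need t ≤ -5; t = -5 ≤ -5 — holds.

Yes — all constraints hold.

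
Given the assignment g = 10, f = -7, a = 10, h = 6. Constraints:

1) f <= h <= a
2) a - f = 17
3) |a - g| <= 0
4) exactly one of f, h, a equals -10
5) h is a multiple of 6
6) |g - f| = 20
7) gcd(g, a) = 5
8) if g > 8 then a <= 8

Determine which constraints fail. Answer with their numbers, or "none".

1) values -7 <= 6 <= 10 — holds.
2) a - f = 10 - (-7) = 17 — holds.
3) |10 - 10| = 0; 0 ≤ 0 — holds.
4) f=-7, h=6, a=10; 0 of them equal -10, not exactly one — fails.
5) 6 / 6 = 1, so 6 divides 6 — holds.
6) |10 - (-7)| = 17, not 20 — fails.
7) gcd(10, 10) = 10, not 5 — fails.
8) g = 10 > 8, so we need a ≤ 8; but a = 10 > 8 — fails.

Violated: 4, 6, 7, 8.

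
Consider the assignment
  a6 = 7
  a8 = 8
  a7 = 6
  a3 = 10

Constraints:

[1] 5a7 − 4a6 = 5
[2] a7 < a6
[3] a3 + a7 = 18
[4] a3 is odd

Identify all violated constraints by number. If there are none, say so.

The assignment fails constraints 1, 3, 4.

[1] 5a7 − 4a6 = 5(6) − 4(7) = 2, not 5 — violated.
[2] a7 = 6, a6 = 7; 6 < 7 — OK.
[3] a3 + a7 = 10 + 6 = 16, not 18 — violated.
[4] a3 = 10 is even — violated.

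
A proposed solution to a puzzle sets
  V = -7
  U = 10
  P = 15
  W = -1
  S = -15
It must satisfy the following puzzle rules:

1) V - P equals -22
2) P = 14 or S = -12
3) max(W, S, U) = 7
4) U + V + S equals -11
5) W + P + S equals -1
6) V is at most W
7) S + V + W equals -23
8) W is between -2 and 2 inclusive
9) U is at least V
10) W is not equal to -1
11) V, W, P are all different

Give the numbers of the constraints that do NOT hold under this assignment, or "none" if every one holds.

The assignment fails constraints 2, 3, 4, and 10.

1) V - P = -7 - 15 = -22 — holds.
2) P = 15 ≠ 14 and S = -15 ≠ -12; both disjuncts false — does not hold.
3) max(-1, -15, 10) = 10, not 7 — does not hold.
4) U + V + S = 10 + (-7) + (-15) = -12, not -11 — does not hold.
5) W + P + S = -1 + 15 + (-15) = -1 — holds.
6) V = -7, W = -1; -7 ≤ -1 — holds.
7) S + V + W = -15 + (-7) + (-1) = -23 — holds.
8) W = -1 lies in [-2, 2] — holds.
9) U = 10, V = -7; 10 ≥ -7 — holds.
10) W = -1, but -1 is required to differ — does not hold.
11) values -7, -1, 15 are pairwise distinct — holds.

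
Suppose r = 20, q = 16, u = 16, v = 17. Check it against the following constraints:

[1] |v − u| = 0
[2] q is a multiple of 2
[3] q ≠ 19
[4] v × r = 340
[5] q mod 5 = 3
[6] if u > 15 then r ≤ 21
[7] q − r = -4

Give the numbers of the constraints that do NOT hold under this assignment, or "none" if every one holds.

[1] |17 − 16| = 1, not 0 — does not hold.
[2] 16 / 2 = 8, so 2 divides 16 — holds.
[3] q = 16, and 16 ≠ 19 — holds.
[4] v × r = 17 × 20 = 340 — holds.
[5] 16 mod 5 = 1, not 3 — does not hold.
[6] u = 16 > 15, so we need r ≤ 21; r = 20 ≤ 21 — holds.
[7] q − r = 16 − 20 = -4 — holds.

Constraints 1, 5 do not hold.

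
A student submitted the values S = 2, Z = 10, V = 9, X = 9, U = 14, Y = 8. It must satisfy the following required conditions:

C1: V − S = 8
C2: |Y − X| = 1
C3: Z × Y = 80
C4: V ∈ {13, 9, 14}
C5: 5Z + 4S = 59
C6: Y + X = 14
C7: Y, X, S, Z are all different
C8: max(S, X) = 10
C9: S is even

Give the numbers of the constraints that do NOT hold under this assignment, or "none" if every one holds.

C1: V − S = 9 − 2 = 7, not 8  FAIL
C2: |8 − 9| = 1  OK
C3: Z × Y = 10 × 8 = 80  OK
C4: V = 9 is in {13, 9, 14}  OK
C5: 5Z + 4S = 5(10) + 4(2) = 58, not 59  FAIL
C6: Y + X = 8 + 9 = 17, not 14  FAIL
C7: values 8, 9, 2, 10 are pairwise distinct  OK
C8: max(2, 9) = 9, not 10  FAIL
C9: S = 2 is even  OK

Constraints 1, 5, 6, and 8 are violated.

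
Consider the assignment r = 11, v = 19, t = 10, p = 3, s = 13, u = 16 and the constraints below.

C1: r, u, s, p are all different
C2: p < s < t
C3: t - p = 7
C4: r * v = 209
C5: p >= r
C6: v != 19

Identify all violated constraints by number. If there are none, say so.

C1: values 11, 16, 13, 3 are pairwise distinct  OK
C2: values 3, 13, 10; s = 13 is not < t = 10  FAIL
C3: t - p = 10 - 3 = 7  OK
C4: r * v = 11 * 19 = 209  OK
C5: p = 3, r = 11; 3 < 11 (want ≥)  FAIL
C6: v = 19, but 19 is required to differ  FAIL

No — constraints 2, 5, and 6 are not satisfied.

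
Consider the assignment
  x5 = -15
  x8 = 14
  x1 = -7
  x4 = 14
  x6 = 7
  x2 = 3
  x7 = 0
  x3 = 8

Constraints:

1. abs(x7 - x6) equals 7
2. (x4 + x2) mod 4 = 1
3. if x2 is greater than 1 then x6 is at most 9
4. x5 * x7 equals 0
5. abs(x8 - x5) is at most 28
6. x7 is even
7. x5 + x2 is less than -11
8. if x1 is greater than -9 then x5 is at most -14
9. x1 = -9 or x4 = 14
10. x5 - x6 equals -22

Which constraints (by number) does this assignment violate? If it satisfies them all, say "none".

1. abs(0 - 7) = 7 — satisfied.
2. x4 + x2 = 17; 17 mod 4 = 1 — satisfied.
3. x2 = 3 > 1, so we need x6 ≤ 9; x6 = 7 ≤ 9 — satisfied.
4. x5 * x7 = -15 * 0 = 0 — satisfied.
5. abs(14 - (-15)) = 29; 29 > 28, exceeds bound 28 — violated.
6. x7 = 0 is even — satisfied.
7. x5 + x2 = -15 + 3 = -12; -12 < -11 — satisfied.
8. x1 = -7 > -9, so we need x5 ≤ -14; x5 = -15 ≤ -14 — satisfied.
9. x1 = -7 ≠ -9, but x4 = 14 = 14 (second disjunct) — satisfied.
10. x5 - x6 = -15 - 7 = -22 — satisfied.

Constraint 5 is violated.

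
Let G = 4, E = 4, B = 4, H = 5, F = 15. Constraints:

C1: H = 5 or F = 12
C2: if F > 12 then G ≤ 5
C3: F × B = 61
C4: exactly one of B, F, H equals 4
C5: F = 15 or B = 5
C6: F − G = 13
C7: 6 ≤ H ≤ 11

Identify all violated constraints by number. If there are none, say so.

Constraints 3, 6, and 7 do not hold.

C1: H = 5 = 5 (first disjunct)  OK
C2: F = 15 > 12, so we need G ≤ 5; G = 4 ≤ 5  OK
C3: F × B = 15 × 4 = 60, not 61  FAIL
C4: B=4, F=15, H=5; 1 of them equals 4  OK
C5: F = 15 = 15 (first disjunct)  OK
C6: F − G = 15 − 4 = 11, not 13  FAIL
C7: H = 5 is outside [6, 11]  FAIL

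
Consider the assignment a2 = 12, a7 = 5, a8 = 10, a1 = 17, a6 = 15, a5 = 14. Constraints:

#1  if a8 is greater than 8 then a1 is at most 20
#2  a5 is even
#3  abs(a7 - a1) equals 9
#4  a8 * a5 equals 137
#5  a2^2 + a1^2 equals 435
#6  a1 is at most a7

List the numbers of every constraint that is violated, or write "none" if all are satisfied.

Violated: 3, 4, 5, and 6.

#1 a8 = 10 > 8, so we need a1 ≤ 20; a1 = 17 ≤ 20 — holds.
#2 a5 = 14 is even — holds.
#3 abs(5 - 17) = 12, not 9 — does not hold.
#4 a8 * a5 = 10 * 14 = 140, not 137 — does not hold.
#5 a2^2 + a1^2 = 12^2 + 17^2 = 144 + 289 = 433, not 435 — does not hold.
#6 a1 = 17, a7 = 5; 17 > 5 (want ≤) — does not hold.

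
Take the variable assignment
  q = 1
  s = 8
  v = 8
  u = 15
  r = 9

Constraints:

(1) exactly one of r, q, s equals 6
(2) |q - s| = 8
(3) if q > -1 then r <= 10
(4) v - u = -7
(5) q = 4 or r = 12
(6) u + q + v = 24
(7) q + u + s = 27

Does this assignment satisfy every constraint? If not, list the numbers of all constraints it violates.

No — constraints 1, 2, 5, and 7 are not satisfied.

(1) r=9, q=1, s=8; 0 of them equal 6, not exactly one — violated.
(2) |1 - 8| = 7, not 8 — violated.
(3) q = 1 > -1, so we need r ≤ 10; r = 9 ≤ 10 — OK.
(4) v - u = 8 - 15 = -7 — OK.
(5) q = 1 ≠ 4 and r = 9 ≠ 12; both disjuncts false — violated.
(6) u + q + v = 15 + 1 + 8 = 24 — OK.
(7) q + u + s = 1 + 15 + 8 = 24, not 27 — violated.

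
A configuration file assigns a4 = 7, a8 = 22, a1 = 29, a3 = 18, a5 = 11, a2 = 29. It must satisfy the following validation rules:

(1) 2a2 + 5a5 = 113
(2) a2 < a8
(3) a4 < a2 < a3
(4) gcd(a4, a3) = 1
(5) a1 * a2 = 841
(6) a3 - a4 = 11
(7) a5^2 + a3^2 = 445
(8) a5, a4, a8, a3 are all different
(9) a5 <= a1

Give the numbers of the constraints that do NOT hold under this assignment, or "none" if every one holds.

(1) 2a2 + 5a5 = 2(29) + 5(11) = 113  true
(2) a2 = 29, a8 = 22; 29 ≥ 22 (want <)  false
(3) values 7, 29, 18; a2 = 29 is not < a3 = 18  false
(4) gcd(7, 18) = 1  true
(5) a1 * a2 = 29 * 29 = 841  true
(6) a3 - a4 = 18 - 7 = 11  true
(7) a5^2 + a3^2 = 11^2 + 18^2 = 121 + 324 = 445  true
(8) values 11, 7, 22, 18 are pairwise distinct  true
(9) a5 = 11, a1 = 29; 11 ≤ 29  true

Violated: 2 and 3.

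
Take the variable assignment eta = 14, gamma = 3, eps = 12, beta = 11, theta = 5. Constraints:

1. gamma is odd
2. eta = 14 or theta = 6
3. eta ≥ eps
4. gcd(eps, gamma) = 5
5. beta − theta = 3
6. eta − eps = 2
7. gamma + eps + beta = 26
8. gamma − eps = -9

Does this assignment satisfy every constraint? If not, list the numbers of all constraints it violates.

Violated: 4, 5.

1. gamma = 3 is odd  ✓
2. eta = 14 = 14 (first disjunct)  ✓
3. eta = 14, eps = 12; 14 ≥ 12  ✓
4. gcd(12, 3) = 3, not 5  ✗
5. beta − theta = 11 − 5 = 6, not 3  ✗
6. eta − eps = 14 − 12 = 2  ✓
7. gamma + eps + beta = 3 + 12 + 11 = 26  ✓
8. gamma − eps = 3 − 12 = -9  ✓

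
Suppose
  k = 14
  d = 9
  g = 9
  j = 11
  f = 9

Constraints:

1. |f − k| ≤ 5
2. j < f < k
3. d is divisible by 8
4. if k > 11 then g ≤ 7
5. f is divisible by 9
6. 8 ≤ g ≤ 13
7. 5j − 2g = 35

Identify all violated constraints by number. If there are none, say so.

1. |9 − 14| = 5; 5 ≤ 5  holds
2. values 11, 9, 14; j = 11 is not < f = 9  fails
3. 9 = 8×1 + 1, so 8 does not divide 9  fails
4. k = 14 > 11, so we need g ≤ 7; but g = 9 > 7  fails
5. 9 / 9 = 1, so 9 divides 9  holds
6. g = 9 lies in [8, 13]  holds
7. 5j − 2g = 5(11) − 2(9) = 37, not 35  fails

No — constraints 2, 3, 4, and 7 are not satisfied.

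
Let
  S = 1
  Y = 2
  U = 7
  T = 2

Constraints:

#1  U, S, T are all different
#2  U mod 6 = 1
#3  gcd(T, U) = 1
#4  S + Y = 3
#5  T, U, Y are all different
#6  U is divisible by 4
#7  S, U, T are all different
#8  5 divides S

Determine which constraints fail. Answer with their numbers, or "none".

#1 values 7, 1, 2 are pairwise distinct — holds.
#2 7 mod 6 = 1 — holds.
#3 gcd(2, 7) = 1 — holds.
#4 S + Y = 1 + 2 = 3 — holds.
#5 T = Y = 2, not all different — does not hold.
#6 7 = 4×1 + 3, so 4 does not divide 7 — does not hold.
#7 values 1, 7, 2 are pairwise distinct — holds.
#8 1 = 5×0 + 1, so 5 does not divide 1 — does not hold.

Violated: 5, 6, and 8.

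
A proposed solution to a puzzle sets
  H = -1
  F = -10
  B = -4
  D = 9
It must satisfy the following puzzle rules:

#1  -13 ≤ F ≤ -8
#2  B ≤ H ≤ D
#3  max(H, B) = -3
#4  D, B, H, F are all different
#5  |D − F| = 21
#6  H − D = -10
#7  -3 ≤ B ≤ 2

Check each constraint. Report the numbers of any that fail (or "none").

Violated: 3, 5, and 7.

#1 F = -10 lies in [-13, -8]  ✔
#2 values -4 ≤ -1 ≤ 9  ✔
#3 max(-1, -4) = -1, not -3  ✘
#4 values 9, -4, -1, -10 are pairwise distinct  ✔
#5 |9 − (-10)| = 19, not 21  ✘
#6 H − D = -1 − 9 = -10  ✔
#7 B = -4 is outside [-3, 2]  ✘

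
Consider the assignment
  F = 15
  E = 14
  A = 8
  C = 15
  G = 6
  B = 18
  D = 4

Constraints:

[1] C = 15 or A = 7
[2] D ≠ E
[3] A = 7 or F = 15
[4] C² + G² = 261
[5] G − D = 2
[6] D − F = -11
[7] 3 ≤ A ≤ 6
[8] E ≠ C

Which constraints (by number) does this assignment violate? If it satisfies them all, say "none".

The assignment fails constraint 7.

[1] C = 15 = 15 (first disjunct)  OK
[2] D = 4, E = 14; distinct  OK
[3] A = 8 ≠ 7, but F = 15 = 15 (second disjunct)  OK
[4] C² + G² = 15² + 6² = 225 + 36 = 261  OK
[5] G − D = 6 − 4 = 2  OK
[6] D − F = 4 − 15 = -11  OK
[7] A = 8 is outside [3, 6]  FAIL
[8] E = 14, C = 15; distinct  OK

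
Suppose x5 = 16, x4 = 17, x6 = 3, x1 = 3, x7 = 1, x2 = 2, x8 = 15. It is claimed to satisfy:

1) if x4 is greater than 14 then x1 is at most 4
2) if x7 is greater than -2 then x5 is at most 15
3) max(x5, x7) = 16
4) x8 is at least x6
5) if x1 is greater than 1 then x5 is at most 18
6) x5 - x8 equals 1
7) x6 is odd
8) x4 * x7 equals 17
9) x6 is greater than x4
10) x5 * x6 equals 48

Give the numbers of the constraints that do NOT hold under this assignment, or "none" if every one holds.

1) x4 = 17 > 14, so we need x1 ≤ 4; x1 = 3 ≤ 4  yes
2) x7 = 1 > -2, so we need x5 ≤ 15; but x5 = 16 > 15  no
3) max(16, 1) = 16  yes
4) x8 = 15, x6 = 3; 15 ≥ 3  yes
5) x1 = 3 > 1, so we need x5 ≤ 18; x5 = 16 ≤ 18  yes
6) x5 - x8 = 16 - 15 = 1  yes
7) x6 = 3 is odd  yes
8) x4 * x7 = 17 * 1 = 17  yes
9) x6 = 3, x4 = 17; 3 ≤ 17 (want >)  no
10) x5 * x6 = 16 * 3 = 48  yes

Constraints 2 and 9 are violated.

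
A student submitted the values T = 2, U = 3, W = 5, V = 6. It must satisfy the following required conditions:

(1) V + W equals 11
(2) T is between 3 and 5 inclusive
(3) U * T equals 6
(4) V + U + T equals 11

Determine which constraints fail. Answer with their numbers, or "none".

The assignment fails constraint 2.

(1) V + W = 6 + 5 = 11 — OK.
(2) T = 2 is outside [3, 5] — violated.
(3) U * T = 3 * 2 = 6 — OK.
(4) V + U + T = 6 + 3 + 2 = 11 — OK.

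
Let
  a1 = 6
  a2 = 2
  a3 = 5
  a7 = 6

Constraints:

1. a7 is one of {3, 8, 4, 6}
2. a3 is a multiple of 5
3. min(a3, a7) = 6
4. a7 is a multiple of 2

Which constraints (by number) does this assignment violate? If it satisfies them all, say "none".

1. a7 = 6 is in {3, 8, 4, 6}  ✔
2. 5 / 5 = 1, so 5 divides 5  ✔
3. min(5, 6) = 5, not 6  ✘
4. 6 / 2 = 3, so 2 divides 6  ✔

The assignment fails constraint 3.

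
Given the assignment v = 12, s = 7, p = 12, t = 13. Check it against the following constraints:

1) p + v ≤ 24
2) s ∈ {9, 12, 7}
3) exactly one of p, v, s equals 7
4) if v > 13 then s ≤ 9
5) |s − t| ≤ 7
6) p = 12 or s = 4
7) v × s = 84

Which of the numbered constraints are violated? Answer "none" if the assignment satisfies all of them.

1) p + v = 12 + 12 = 24; 24 ≤ 24  ✓
2) s = 7 is in {9, 12, 7}  ✓
3) p=12, v=12, s=7; 1 of them equals 7  ✓
4) v = 12, not > 13; antecedent false, conditional vacuously true  ✓
5) |7 − 13| = 6; 6 ≤ 7  ✓
6) p = 12 = 12 (first disjunct)  ✓
7) v × s = 12 × 7 = 84  ✓

All constraints are satisfied.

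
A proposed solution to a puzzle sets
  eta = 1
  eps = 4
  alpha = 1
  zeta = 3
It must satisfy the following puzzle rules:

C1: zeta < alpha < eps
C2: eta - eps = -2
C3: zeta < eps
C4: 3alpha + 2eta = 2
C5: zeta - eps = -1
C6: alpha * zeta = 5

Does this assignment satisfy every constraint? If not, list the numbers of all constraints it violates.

C1: values 3, 1, 4; zeta = 3 is not < alpha = 1  FAIL
C2: eta - eps = 1 - 4 = -3, not -2  FAIL
C3: zeta = 3, eps = 4; 3 < 4  OK
C4: 3alpha + 2eta = 3(1) + 2(1) = 5, not 2  FAIL
C5: zeta - eps = 3 - 4 = -1  OK
C6: alpha * zeta = 1 * 3 = 3, not 5  FAIL

Violated: 1, 2, 4, and 6.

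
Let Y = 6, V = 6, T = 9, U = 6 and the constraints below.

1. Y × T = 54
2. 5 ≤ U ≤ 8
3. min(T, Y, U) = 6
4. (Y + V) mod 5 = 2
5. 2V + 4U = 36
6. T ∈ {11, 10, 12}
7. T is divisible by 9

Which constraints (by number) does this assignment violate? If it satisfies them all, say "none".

1. Y × T = 6 × 9 = 54 — OK.
2. U = 6 lies in [5, 8] — OK.
3. min(9, 6, 6) = 6 — OK.
4. Y + V = 12; 12 mod 5 = 2 — OK.
5. 2V + 4U = 2(6) + 4(6) = 36 — OK.
6. T = 9 is not in {11, 10, 12} — violated.
7. 9 / 9 = 1, so 9 divides 9 — OK.

Constraint 6 is violated.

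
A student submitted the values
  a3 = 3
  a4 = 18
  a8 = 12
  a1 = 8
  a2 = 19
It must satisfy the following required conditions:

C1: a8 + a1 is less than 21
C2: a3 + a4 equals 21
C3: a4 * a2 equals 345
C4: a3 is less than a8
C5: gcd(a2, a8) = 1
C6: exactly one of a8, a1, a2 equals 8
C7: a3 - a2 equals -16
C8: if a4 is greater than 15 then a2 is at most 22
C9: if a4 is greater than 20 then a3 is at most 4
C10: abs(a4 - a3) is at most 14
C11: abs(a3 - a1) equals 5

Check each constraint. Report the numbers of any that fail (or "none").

C1: a8 + a1 = 12 + 8 = 20; 20 < 21  holds
C2: a3 + a4 = 3 + 18 = 21  holds
C3: a4 * a2 = 18 * 19 = 342, not 345  fails
C4: a3 = 3, a8 = 12; 3 < 12  holds
C5: gcd(19, 12) = 1  holds
C6: a8=12, a1=8, a2=19; 1 of them equals 8  holds
C7: a3 - a2 = 3 - 19 = -16  holds
C8: a4 = 18 > 15, so we need a2 ≤ 22; a2 = 19 ≤ 22  holds
C9: a4 = 18, not > 20; antecedent false, conditional vacuously true  holds
C10: abs(18 - 3) = 15; 15 > 14, exceeds bound 14  fails
C11: abs(3 - 8) = 5  holds

The assignment fails constraints 3, 10.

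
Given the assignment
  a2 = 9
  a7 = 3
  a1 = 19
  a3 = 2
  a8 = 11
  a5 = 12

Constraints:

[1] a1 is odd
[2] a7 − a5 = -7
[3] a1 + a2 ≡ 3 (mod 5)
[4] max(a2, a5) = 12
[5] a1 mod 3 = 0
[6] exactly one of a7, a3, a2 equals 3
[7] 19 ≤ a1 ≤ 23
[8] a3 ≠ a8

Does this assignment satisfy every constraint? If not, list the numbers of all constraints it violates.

Constraints 2 and 5 are violated.

[1] a1 = 19 is odd — satisfied.
[2] a7 − a5 = 3 − 12 = -9, not -7 — violated.
[3] a1 + a2 = 28; 28 mod 5 = 3 — satisfied.
[4] max(9, 12) = 12 — satisfied.
[5] 19 mod 3 = 1, not 0 — violated.
[6] a7=3, a3=2, a2=9; 1 of them equals 3 — satisfied.
[7] a1 = 19 lies in [19, 23] — satisfied.
[8] a3 = 2, a8 = 11; distinct — satisfied.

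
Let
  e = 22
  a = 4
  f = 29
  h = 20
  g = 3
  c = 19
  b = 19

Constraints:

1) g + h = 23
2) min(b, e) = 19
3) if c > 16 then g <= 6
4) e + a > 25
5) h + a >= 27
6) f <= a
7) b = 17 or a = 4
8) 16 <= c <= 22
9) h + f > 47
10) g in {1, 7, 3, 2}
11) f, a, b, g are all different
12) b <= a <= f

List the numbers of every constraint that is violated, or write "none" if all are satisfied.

1) g + h = 3 + 20 = 23 — holds.
2) min(19, 22) = 19 — holds.
3) c = 19 > 16, so we need g ≤ 6; g = 3 ≤ 6 — holds.
4) e + a = 22 + 4 = 26; 26 > 25 — holds.
5) h + a = 20 + 4 = 24; 24 < 27, bound 27 not met — fails.
6) f = 29, a = 4; 29 > 4 (want ≤) — fails.
7) b = 19 ≠ 17, but a = 4 = 4 (second disjunct) — holds.
8) c = 19 lies in [16, 22] — holds.
9) h + f = 20 + 29 = 49; 49 > 47 — holds.
10) g = 3 is in {1, 7, 3, 2} — holds.
11) values 29, 4, 19, 3 are pairwise distinct — holds.
12) values 19, 4, 29; b = 19 is not <= a = 4 — fails.

The assignment fails constraints 5, 6, and 12.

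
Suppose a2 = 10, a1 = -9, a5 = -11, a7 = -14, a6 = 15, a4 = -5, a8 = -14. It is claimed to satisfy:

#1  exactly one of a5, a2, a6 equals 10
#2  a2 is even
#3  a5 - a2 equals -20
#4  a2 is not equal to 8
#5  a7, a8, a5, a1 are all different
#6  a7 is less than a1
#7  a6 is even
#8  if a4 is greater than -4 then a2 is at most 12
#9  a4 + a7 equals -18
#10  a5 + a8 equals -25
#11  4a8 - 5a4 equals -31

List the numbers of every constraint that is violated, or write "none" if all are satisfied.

Constraints 3, 5, 7, and 9 do not hold.

#1 a5=-11, a2=10, a6=15; 1 of them equals 10 — holds.
#2 a2 = 10 is even — holds.
#3 a5 - a2 = -11 - 10 = -21, not -20 — does not hold.
#4 a2 = 10, and 10 ≠ 8 — holds.
#5 a7 = a8 = -14, not all different — does not hold.
#6 a7 = -14, a1 = -9; -14 < -9 — holds.
#7 a6 = 15 is odd — does not hold.
#8 a4 = -5, not > -4; antecedent false, conditional vacuously true — holds.
#9 a4 + a7 = -5 + (-14) = -19, not -18 — does not hold.
#10 a5 + a8 = -11 + (-14) = -25 — holds.
#11 4a8 - 5a4 = 4(-14) - 5(-5) = -31 — holds.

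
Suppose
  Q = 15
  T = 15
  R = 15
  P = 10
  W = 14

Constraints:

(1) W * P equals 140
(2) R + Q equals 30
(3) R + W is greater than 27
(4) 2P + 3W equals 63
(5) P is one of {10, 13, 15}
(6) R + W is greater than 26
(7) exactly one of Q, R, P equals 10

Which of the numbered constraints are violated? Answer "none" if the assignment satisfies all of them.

(1) W * P = 14 * 10 = 140  OK
(2) R + Q = 15 + 15 = 30  OK
(3) R + W = 15 + 14 = 29; 29 > 27  OK
(4) 2P + 3W = 2(10) + 3(14) = 62, not 63  FAIL
(5) P = 10 is in {10, 13, 15}  OK
(6) R + W = 15 + 14 = 29; 29 > 26  OK
(7) Q=15, R=15, P=10; 1 of them equals 10  OK

Violated: 4.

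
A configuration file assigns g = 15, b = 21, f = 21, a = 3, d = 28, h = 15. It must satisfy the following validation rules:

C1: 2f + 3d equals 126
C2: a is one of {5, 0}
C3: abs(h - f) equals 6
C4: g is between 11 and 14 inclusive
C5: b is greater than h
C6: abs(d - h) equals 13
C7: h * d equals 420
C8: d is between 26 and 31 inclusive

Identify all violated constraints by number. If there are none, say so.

The assignment fails constraints 2 and 4.

C1: 2f + 3d = 2(21) + 3(28) = 126  OK
C2: a = 3 is not in {5, 0}  FAIL
C3: abs(15 - 21) = 6  OK
C4: g = 15 is outside [11, 14]  FAIL
C5: b = 21, h = 15; 21 > 15  OK
C6: abs(28 - 15) = 13  OK
C7: h * d = 15 * 28 = 420  OK
C8: d = 28 lies in [26, 31]  OK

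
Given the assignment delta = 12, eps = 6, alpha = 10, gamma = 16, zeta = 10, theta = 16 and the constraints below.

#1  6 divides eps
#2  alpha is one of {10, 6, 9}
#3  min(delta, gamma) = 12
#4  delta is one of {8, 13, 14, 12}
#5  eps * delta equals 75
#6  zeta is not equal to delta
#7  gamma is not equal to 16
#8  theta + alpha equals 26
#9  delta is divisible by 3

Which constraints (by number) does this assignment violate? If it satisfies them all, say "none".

#1 6 / 6 = 1, so 6 divides 6 — OK.
#2 alpha = 10 is in {10, 6, 9} — OK.
#3 min(12, 16) = 12 — OK.
#4 delta = 12 is in {8, 13, 14, 12} — OK.
#5 eps * delta = 6 * 12 = 72, not 75 — violated.
#6 zeta = 10, delta = 12; distinct — OK.
#7 gamma = 16, but 16 is required to differ — violated.
#8 theta + alpha = 16 + 10 = 26 — OK.
#9 12 / 3 = 4, so 3 divides 12 — OK.

Constraints 5, 7 are violated.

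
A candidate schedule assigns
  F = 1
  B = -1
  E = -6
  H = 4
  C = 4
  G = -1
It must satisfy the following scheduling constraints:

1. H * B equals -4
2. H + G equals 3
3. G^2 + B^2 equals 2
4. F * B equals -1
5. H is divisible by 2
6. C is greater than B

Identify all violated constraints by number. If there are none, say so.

Yes — all constraints hold.

1. H * B = 4 * (-1) = -4 — satisfied.
2. H + G = 4 + (-1) = 3 — satisfied.
3. G^2 + B^2 = (-1)^2 + (-1)^2 = 1 + 1 = 2 — satisfied.
4. F * B = 1 * (-1) = -1 — satisfied.
5. 4 / 2 = 2, so 2 divides 4 — satisfied.
6. C = 4, B = -1; 4 > -1 — satisfied.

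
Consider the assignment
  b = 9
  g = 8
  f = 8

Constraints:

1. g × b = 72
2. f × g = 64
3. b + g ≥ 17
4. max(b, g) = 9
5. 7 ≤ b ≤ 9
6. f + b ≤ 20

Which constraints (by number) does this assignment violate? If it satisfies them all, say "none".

1. g × b = 8 × 9 = 72 — holds.
2. f × g = 8 × 8 = 64 — holds.
3. b + g = 9 + 8 = 17; 17 ≥ 17 — holds.
4. max(9, 8) = 9 — holds.
5. b = 9 lies in [7, 9] — holds.
6. f + b = 8 + 9 = 17; 17 ≤ 20 — holds.

All constraints are satisfied.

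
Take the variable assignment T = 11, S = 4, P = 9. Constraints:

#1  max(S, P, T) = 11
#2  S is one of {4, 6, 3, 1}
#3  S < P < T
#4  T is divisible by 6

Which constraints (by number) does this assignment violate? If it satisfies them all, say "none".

Constraint 4 is violated.

#1 max(4, 9, 11) = 11  OK
#2 S = 4 is in {4, 6, 3, 1}  OK
#3 values 4 < 9 < 11  OK
#4 11 = 6*1 + 5, so 6 does not divide 11  FAIL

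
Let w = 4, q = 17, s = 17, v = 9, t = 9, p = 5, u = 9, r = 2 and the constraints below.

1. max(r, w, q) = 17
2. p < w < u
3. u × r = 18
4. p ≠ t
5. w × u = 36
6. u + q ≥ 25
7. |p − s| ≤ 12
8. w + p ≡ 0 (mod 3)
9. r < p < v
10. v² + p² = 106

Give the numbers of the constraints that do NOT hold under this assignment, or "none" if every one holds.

1. max(2, 4, 17) = 17 — holds.
2. values 5, 4, 9; p = 5 is not < w = 4 — does not hold.
3. u × r = 9 × 2 = 18 — holds.
4. p = 5, t = 9; distinct — holds.
5. w × u = 4 × 9 = 36 — holds.
6. u + q = 9 + 17 = 26; 26 ≥ 25 — holds.
7. |5 − 17| = 12; 12 ≤ 12 — holds.
8. w + p = 9; 9 mod 3 = 0 — holds.
9. values 2 < 5 < 9 — holds.
10. v² + p² = 9² + 5² = 81 + 25 = 106 — holds.

Violated: 2.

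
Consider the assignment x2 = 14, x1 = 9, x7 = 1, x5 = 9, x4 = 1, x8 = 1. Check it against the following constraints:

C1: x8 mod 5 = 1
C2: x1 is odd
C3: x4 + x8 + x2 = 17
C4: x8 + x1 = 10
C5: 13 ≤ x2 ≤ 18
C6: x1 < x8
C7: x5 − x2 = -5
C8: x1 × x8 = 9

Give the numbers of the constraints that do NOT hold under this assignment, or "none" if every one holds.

Constraints 3, 6 are violated.

C1: 1 mod 5 = 1  true
C2: x1 = 9 is odd  true
C3: x4 + x8 + x2 = 1 + 1 + 14 = 16, not 17  false
C4: x8 + x1 = 1 + 9 = 10  true
C5: x2 = 14 lies in [13, 18]  true
C6: x1 = 9, x8 = 1; 9 ≥ 1 (want <)  false
C7: x5 − x2 = 9 − 14 = -5  true
C8: x1 × x8 = 9 × 1 = 9  true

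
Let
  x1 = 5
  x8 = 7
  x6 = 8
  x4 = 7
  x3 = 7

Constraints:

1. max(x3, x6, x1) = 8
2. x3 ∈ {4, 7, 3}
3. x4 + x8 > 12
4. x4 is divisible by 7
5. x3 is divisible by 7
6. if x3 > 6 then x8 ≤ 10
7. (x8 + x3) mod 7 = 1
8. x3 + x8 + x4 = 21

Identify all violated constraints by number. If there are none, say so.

No — constraint 7 is not satisfied.

1. max(7, 8, 5) = 8 — satisfied.
2. x3 = 7 is in {4, 7, 3} — satisfied.
3. x4 + x8 = 7 + 7 = 14; 14 > 12 — satisfied.
4. 7 / 7 = 1, so 7 divides 7 — satisfied.
5. 7 / 7 = 1, so 7 divides 7 — satisfied.
6. x3 = 7 > 6, so we need x8 ≤ 10; x8 = 7 ≤ 10 — satisfied.
7. x8 + x3 = 14; 14 mod 7 = 0, not 1 — violated.
8. x3 + x8 + x4 = 7 + 7 + 7 = 21 — satisfied.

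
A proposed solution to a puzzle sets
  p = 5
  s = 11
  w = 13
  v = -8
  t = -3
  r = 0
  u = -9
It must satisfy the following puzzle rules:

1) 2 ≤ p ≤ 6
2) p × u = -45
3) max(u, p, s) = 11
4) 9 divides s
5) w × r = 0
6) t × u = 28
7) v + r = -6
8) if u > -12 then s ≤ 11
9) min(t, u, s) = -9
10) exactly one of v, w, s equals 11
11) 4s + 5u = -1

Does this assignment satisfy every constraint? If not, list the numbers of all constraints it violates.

1) p = 5 lies in [2, 6]  ✓
2) p × u = 5 × (-9) = -45  ✓
3) max(-9, 5, 11) = 11  ✓
4) 11 = 9×1 + 2, so 9 does not divide 11  ✗
5) w × r = 13 × 0 = 0  ✓
6) t × u = -3 × (-9) = 27, not 28  ✗
7) v + r = -8 + 0 = -8, not -6  ✗
8) u = -9 > -12, so we need s ≤ 11; s = 11 ≤ 11  ✓
9) min(-3, -9, 11) = -9  ✓
10) v=-8, w=13, s=11; 1 of them equals 11  ✓
11) 4s + 5u = 4(11) + 5(-9) = -1  ✓

Violated: 4, 6, and 7.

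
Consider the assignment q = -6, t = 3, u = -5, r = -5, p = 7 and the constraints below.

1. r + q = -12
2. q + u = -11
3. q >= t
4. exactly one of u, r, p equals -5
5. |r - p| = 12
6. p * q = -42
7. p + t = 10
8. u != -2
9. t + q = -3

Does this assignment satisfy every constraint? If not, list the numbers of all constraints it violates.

1. r + q = -5 + (-6) = -11, not -12 — does not hold.
2. q + u = -6 + (-5) = -11 — holds.
3. q = -6, t = 3; -6 < 3 (want ≥) — does not hold.
4. u=-5, r=-5, p=7; 2 of them equal -5, not exactly one — does not hold.
5. |-5 - 7| = 12 — holds.
6. p * q = 7 * (-6) = -42 — holds.
7. p + t = 7 + 3 = 10 — holds.
8. u = -5, and -5 ≠ -2 — holds.
9. t + q = 3 + (-6) = -3 — holds.

Constraints 1, 3, and 4 are violated.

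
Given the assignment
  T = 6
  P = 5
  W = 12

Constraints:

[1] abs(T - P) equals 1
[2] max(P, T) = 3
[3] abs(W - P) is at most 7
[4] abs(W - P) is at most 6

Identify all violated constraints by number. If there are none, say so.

[1] abs(6 - 5) = 1 — holds.
[2] max(5, 6) = 6, not 3 — does not hold.
[3] abs(12 - 5) = 7; 7 ≤ 7 — holds.
[4] abs(12 - 5) = 7; 7 > 6, exceeds bound 6 — does not hold.

Constraints 2 and 4 are violated.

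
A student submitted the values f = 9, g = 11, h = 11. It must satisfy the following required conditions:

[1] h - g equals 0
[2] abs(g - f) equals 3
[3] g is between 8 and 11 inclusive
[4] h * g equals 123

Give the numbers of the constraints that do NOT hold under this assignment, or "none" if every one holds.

Constraints 2, 4 do not hold.

[1] h - g = 11 - 11 = 0  ✓
[2] abs(11 - 9) = 2, not 3  ✗
[3] g = 11 lies in [8, 11]  ✓
[4] h * g = 11 * 11 = 121, not 123  ✗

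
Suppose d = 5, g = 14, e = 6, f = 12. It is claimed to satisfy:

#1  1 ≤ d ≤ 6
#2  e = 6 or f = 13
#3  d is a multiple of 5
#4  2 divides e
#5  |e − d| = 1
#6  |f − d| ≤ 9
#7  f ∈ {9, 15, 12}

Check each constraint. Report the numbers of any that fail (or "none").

#1 d = 5 lies in [1, 6] — holds.
#2 e = 6 = 6 (first disjunct) — holds.
#3 5 / 5 = 1, so 5 divides 5 — holds.
#4 6 / 2 = 3, so 2 divides 6 — holds.
#5 |6 − 5| = 1 — holds.
#6 |12 − 5| = 7; 7 ≤ 9 — holds.
#7 f = 12 is in {9, 15, 12} — holds.

All constraints are satisfied.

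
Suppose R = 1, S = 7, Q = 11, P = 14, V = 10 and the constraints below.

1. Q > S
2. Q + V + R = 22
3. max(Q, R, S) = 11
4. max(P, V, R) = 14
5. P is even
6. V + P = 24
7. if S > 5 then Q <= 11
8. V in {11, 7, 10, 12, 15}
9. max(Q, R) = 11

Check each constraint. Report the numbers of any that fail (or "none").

1. Q = 11, S = 7; 11 > 7  true
2. Q + V + R = 11 + 10 + 1 = 22  true
3. max(11, 1, 7) = 11  true
4. max(14, 10, 1) = 14  true
5. P = 14 is even  true
6. V + P = 10 + 14 = 24  true
7. S = 7 > 5, so we need Q ≤ 11; Q = 11 ≤ 11  true
8. V = 10 is in {11, 7, 10, 12, 15}  true
9. max(11, 1) = 11  true

Yes — all constraints hold.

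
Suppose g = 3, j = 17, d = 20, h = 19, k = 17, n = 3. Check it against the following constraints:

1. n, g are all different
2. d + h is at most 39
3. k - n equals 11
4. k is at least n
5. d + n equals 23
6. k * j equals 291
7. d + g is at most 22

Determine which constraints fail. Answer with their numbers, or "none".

1. n = g = 3, not all different — fails.
2. d + h = 20 + 19 = 39; 39 ≤ 39 — holds.
3. k - n = 17 - 3 = 14, not 11 — fails.
4. k = 17, n = 3; 17 ≥ 3 — holds.
5. d + n = 20 + 3 = 23 — holds.
6. k * j = 17 * 17 = 289, not 291 — fails.
7. d + g = 20 + 3 = 23; 23 > 22, bound 22 not met — fails.

Constraints 1, 3, 6, 7 do not hold.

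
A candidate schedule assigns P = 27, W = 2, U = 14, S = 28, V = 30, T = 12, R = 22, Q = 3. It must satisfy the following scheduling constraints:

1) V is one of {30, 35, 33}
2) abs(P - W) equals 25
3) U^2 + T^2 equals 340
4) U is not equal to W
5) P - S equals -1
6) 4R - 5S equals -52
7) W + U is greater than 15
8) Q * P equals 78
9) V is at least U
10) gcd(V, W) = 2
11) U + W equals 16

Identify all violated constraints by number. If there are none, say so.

The assignment fails constraint 8.

1) V = 30 is in {30, 35, 33} — holds.
2) abs(27 - 2) = 25 — holds.
3) U^2 + T^2 = 14^2 + 12^2 = 196 + 144 = 340 — holds.
4) U = 14, W = 2; distinct — holds.
5) P - S = 27 - 28 = -1 — holds.
6) 4R - 5S = 4(22) - 5(28) = -52 — holds.
7) W + U = 2 + 14 = 16; 16 > 15 — holds.
8) Q * P = 3 * 27 = 81, not 78 — does not hold.
9) V = 30, U = 14; 30 ≥ 14 — holds.
10) gcd(30, 2) = 2 — holds.
11) U + W = 14 + 2 = 16 — holds.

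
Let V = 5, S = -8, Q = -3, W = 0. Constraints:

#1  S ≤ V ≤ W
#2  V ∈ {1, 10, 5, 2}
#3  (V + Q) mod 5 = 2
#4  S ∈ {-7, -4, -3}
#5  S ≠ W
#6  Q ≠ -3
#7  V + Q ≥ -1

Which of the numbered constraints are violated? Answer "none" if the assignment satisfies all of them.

#1 values -8, 5, 0; V = 5 is not ≤ W = 0 — violated.
#2 V = 5 is in {1, 10, 5, 2} — OK.
#3 V + Q = 2; 2 mod 5 = 2 — OK.
#4 S = -8 is not in {-7, -4, -3} — violated.
#5 S = -8, W = 0; distinct — OK.
#6 Q = -3, but -3 is required to differ — violated.
#7 V + Q = 5 + (-3) = 2; 2 ≥ -1 — OK.

No — constraints 1, 4, and 6 are not satisfied.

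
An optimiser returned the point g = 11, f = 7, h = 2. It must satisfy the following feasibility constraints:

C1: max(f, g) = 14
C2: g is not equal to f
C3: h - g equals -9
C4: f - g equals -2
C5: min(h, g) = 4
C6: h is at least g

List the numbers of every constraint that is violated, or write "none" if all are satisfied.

Constraints 1, 4, 5, and 6 are violated.

C1: max(7, 11) = 11, not 14 — does not hold.
C2: g = 11, f = 7; distinct — holds.
C3: h - g = 2 - 11 = -9 — holds.
C4: f - g = 7 - 11 = -4, not -2 — does not hold.
C5: min(2, 11) = 2, not 4 — does not hold.
C6: h = 2, g = 11; 2 < 11 (want ≥) — does not hold.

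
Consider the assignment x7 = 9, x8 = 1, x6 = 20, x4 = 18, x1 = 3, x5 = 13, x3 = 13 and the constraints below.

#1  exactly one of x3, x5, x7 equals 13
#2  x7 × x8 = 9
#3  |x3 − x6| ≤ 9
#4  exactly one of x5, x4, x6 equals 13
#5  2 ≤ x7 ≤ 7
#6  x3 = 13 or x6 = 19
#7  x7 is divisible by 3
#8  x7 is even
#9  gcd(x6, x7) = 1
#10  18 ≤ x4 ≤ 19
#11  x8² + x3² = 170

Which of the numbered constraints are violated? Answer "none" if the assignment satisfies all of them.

Constraints 1, 5, and 8 are violated.

#1 x3=13, x5=13, x7=9; 2 of them equal 13, not exactly one  false
#2 x7 × x8 = 9 × 1 = 9  true
#3 |13 − 20| = 7; 7 ≤ 9  true
#4 x5=13, x4=18, x6=20; 1 of them equals 13  true
#5 x7 = 9 is outside [2, 7]  false
#6 x3 = 13 = 13 (first disjunct)  true
#7 9 / 3 = 3, so 3 divides 9  true
#8 x7 = 9 is odd  false
#9 gcd(20, 9) = 1  true
#10 x4 = 18 lies in [18, 19]  true
#11 x8² + x3² = 1² + 13² = 1 + 169 = 170  true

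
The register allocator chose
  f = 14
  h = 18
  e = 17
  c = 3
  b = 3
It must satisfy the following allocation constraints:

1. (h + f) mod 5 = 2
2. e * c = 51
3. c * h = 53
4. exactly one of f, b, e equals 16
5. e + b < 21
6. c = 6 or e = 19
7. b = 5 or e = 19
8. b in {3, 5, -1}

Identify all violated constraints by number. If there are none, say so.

Constraints 3, 4, 6, and 7 do not hold.

1. h + f = 32; 32 mod 5 = 2 — OK.
2. e * c = 17 * 3 = 51 — OK.
3. c * h = 3 * 18 = 54, not 53 — violated.
4. f=14, b=3, e=17; 0 of them equal 16, not exactly one — violated.
5. e + b = 17 + 3 = 20; 20 < 21 — OK.
6. c = 3 ≠ 6 and e = 17 ≠ 19; both disjuncts false — violated.
7. b = 3 ≠ 5 and e = 17 ≠ 19; both disjuncts false — violated.
8. b = 3 is in {3, 5, -1} — OK.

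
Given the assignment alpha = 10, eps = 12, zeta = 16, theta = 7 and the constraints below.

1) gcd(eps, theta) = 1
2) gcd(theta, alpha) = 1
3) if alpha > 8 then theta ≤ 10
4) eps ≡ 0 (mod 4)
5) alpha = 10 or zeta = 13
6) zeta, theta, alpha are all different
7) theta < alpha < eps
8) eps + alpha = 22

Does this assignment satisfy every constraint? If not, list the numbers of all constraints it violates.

None — every constraint holds.

1) gcd(12, 7) = 1 — holds.
2) gcd(7, 10) = 1 — holds.
3) alpha = 10 > 8, so we need theta ≤ 10; theta = 7 ≤ 10 — holds.
4) 12 mod 4 = 0 — holds.
5) alpha = 10 = 10 (first disjunct) — holds.
6) values 16, 7, 10 are pairwise distinct — holds.
7) values 7 < 10 < 12 — holds.
8) eps + alpha = 12 + 10 = 22 — holds.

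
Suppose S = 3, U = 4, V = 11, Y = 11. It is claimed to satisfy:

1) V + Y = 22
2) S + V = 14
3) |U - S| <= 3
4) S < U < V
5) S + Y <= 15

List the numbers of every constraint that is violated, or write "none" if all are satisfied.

None — every constraint holds.

1) V + Y = 11 + 11 = 22 — holds.
2) S + V = 3 + 11 = 14 — holds.
3) |4 - 3| = 1; 1 ≤ 3 — holds.
4) values 3 < 4 < 11 — holds.
5) S + Y = 3 + 11 = 14; 14 ≤ 15 — holds.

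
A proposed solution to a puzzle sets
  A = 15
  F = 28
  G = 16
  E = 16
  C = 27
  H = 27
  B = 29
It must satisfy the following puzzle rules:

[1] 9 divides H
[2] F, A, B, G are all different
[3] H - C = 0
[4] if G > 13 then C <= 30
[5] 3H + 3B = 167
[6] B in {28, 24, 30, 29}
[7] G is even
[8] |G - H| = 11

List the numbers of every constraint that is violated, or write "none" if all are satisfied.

No — constraint 5 is not satisfied.

[1] 27 / 9 = 3, so 9 divides 27  yes
[2] values 28, 15, 29, 16 are pairwise distinct  yes
[3] H - C = 27 - 27 = 0  yes
[4] G = 16 > 13, so we need C ≤ 30; C = 27 ≤ 30  yes
[5] 3H + 3B = 3(27) + 3(29) = 168, not 167  no
[6] B = 29 is in {28, 24, 30, 29}  yes
[7] G = 16 is even  yes
[8] |16 - 27| = 11  yes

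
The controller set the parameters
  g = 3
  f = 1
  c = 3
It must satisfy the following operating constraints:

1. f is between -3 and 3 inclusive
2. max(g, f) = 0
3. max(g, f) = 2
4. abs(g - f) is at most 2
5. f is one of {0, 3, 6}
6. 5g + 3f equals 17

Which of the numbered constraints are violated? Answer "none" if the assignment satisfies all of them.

No — constraints 2, 3, 5, 6 are not satisfied.

1. f = 1 lies in [-3, 3]  ✔
2. max(3, 1) = 3, not 0  ✘
3. max(3, 1) = 3, not 2  ✘
4. abs(3 - 1) = 2; 2 ≤ 2  ✔
5. f = 1 is not in {0, 3, 6}  ✘
6. 5g + 3f = 5(3) + 3(1) = 18, not 17  ✘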